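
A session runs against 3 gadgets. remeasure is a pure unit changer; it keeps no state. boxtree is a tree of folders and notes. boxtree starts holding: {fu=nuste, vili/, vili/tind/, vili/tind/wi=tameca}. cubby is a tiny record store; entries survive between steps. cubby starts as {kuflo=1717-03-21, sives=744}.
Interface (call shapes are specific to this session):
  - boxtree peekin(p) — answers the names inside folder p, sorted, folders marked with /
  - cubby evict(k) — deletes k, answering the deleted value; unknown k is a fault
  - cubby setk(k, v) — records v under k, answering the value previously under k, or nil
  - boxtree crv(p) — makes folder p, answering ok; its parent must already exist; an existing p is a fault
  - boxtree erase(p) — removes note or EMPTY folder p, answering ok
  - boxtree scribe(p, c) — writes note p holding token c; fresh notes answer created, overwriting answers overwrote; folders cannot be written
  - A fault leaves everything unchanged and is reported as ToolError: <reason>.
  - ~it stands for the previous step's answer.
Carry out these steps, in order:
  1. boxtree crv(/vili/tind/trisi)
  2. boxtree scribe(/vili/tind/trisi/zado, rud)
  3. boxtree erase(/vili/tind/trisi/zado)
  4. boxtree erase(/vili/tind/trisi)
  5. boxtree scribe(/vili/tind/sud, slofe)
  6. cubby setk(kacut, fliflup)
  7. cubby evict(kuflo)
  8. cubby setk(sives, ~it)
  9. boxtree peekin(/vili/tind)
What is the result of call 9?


Then boxtree crv passing p: /vili/tind/trisi, which returns ok.
Calling boxtree scribe passing p: /vili/tind/trisi/zado, c: rud, and see created.
Next I call boxtree erase passing p: /vili/tind/trisi/zado, and get ok.
I try boxtree erase passing p: /vili/tind/trisi, yielding ok.
Now I run boxtree scribe passing p: /vili/tind/sud, c: slofe, — result: created.
I call cubby setk passing k: kacut, v: fliflup, and observe nil.
Calling cubby evict passing k: kuflo, which returns 1717-03-21.
Calling cubby setk passing k: sives, v: ~it, and get 744.
I use boxtree peekin passing p: /vili/tind, and get [sud, wi].

Answer: [sud, wi]


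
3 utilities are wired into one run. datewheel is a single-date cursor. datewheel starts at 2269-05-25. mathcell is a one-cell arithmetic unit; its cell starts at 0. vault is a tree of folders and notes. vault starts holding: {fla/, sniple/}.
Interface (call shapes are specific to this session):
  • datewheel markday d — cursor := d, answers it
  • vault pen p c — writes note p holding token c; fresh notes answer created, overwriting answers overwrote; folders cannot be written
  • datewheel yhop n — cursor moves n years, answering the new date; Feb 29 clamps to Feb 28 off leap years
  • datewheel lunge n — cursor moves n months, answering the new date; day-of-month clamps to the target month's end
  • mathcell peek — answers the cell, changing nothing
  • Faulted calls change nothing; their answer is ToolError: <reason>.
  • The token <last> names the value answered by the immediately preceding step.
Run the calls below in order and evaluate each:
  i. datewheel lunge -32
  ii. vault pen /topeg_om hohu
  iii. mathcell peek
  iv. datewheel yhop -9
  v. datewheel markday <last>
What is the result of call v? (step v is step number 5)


I try datewheel lunge(n: -32), → 2266-09-25.
Calling vault pen(p: /topeg_om, c: hohu), → created.
Next I call mathcell peek: 0.
I try datewheel yhop(n: -9), and get 2257-09-25.
Invoking datewheel markday(d: <last>), and get 2257-09-25.

Answer: 2257-09-25


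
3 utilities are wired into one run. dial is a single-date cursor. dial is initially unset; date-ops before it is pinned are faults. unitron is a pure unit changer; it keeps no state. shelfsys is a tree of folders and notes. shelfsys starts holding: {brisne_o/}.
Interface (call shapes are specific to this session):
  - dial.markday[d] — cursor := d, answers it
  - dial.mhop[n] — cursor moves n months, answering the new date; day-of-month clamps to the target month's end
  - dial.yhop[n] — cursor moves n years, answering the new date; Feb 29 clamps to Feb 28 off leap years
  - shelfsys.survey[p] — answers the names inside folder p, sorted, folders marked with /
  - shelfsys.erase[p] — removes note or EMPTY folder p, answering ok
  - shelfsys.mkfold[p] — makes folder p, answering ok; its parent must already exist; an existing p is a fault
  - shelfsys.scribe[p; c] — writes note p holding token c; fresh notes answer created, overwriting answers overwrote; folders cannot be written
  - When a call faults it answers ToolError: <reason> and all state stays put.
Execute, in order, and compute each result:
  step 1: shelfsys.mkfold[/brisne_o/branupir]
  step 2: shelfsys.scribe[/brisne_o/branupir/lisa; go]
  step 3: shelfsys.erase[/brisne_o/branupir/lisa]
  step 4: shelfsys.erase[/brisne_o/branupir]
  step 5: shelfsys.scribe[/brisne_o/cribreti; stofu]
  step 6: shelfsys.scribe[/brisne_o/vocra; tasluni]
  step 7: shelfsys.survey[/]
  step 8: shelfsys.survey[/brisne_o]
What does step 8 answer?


> shelfsys.mkfold p=/brisne_o/branupir
= ok
> shelfsys.scribe p=/brisne_o/branupir/lisa c=go
= created
> shelfsys.erase p=/brisne_o/branupir/lisa
= ok
> shelfsys.erase p=/brisne_o/branupir
= ok
> shelfsys.scribe p=/brisne_o/cribreti c=stofu
= created
> shelfsys.scribe p=/brisne_o/vocra c=tasluni
= created
> shelfsys.survey p=/
= [brisne_o/]
> shelfsys.survey p=/brisne_o
= [cribreti, vocra]

Answer: [cribreti, vocra]


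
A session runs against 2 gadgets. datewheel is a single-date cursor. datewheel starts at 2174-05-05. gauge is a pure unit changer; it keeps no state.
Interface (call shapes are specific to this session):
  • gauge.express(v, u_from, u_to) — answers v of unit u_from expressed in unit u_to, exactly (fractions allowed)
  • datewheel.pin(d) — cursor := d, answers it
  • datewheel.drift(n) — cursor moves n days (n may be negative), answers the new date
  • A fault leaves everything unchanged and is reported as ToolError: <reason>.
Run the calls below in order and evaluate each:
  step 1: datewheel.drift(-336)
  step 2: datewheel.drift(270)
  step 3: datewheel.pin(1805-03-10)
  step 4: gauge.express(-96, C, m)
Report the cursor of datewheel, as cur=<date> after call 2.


Act: datewheel.drift[n: -336]
Obs: 2173-06-03
Act: datewheel.drift[n: 270]
Obs: 2174-02-28
Act: datewheel.pin[d: 1805-03-10]
Obs: 1805-03-10
Act: gauge.express[v: -96; u_from: C; u_to: m]
Obs: ToolError: incompatible units

Answer: cur=2174-02-28


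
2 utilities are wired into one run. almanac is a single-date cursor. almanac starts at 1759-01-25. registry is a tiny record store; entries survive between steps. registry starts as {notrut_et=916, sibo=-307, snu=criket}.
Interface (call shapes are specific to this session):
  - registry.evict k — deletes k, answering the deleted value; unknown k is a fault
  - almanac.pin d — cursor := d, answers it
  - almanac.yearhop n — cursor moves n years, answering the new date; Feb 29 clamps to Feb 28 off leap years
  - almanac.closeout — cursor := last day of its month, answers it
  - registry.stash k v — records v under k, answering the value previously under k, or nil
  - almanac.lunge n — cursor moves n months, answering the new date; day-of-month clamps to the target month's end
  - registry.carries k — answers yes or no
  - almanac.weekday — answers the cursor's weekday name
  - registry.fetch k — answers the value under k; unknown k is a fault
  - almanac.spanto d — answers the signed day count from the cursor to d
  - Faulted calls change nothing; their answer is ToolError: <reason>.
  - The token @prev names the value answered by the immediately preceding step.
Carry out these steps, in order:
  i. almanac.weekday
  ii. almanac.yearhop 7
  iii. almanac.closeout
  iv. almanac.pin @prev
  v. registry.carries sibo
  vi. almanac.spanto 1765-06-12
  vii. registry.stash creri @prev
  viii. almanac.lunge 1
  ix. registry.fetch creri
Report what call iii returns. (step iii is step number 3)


Do: weekday[]
See: Thursday
Do: yearhop[n=7]
See: 1766-01-25
Do: closeout[]
See: 1766-01-31
Do: pin[d=@prev]
See: 1766-01-31
Do: carries[k=sibo]
See: yes
Do: spanto[d=1765-06-12]
See: -233
Do: stash[k=creri; v=@prev]
See: nil
Do: lunge[n=1]
See: 1766-02-28
Do: fetch[k=creri]
See: -233

Answer: 1766-01-31


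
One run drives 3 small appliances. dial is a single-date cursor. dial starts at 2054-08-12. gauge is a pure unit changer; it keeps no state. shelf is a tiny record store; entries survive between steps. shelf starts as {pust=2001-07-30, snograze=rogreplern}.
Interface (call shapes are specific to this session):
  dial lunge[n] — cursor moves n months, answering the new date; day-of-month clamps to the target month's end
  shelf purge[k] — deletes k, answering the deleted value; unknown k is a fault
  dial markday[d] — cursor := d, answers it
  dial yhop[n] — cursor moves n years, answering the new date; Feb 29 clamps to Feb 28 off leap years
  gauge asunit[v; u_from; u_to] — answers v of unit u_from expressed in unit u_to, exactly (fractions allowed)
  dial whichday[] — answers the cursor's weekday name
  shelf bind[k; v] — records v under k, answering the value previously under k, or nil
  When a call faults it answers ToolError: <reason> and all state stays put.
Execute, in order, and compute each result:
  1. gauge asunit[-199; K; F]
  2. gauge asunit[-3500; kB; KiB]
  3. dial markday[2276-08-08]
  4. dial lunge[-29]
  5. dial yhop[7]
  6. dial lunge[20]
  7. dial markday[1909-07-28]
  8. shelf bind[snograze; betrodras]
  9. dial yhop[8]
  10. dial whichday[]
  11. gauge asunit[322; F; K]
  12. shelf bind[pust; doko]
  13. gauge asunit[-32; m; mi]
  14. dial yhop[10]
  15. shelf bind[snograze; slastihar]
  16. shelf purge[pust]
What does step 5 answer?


// 1. gauge asunit(v='-199', u_from='K', u_to='F') ~> -81787/100
// 2. gauge asunit(v='-3500', u_from='kB', u_to='KiB') ~> -109375/32
// 3. dial markday(d='2276-08-08') ~> 2276-08-08
// 4. dial lunge(n='-29') ~> 2274-03-08
// 5. dial yhop(n='7') ~> 2281-03-08
// 6. dial lunge(n='20') ~> 2282-11-08
// 7. dial markday(d='1909-07-28') ~> 1909-07-28
// 8. shelf bind(k='snograze', v='betrodras') ~> rogreplern
// 9. dial yhop(n='8') ~> 1917-07-28
// 10. dial whichday() ~> Saturday
// 11. gauge asunit(v='322', u_from='F', u_to='K') ~> 78167/180
// 12. shelf bind(k='pust', v='doko') ~> 2001-07-30
// 13. gauge asunit(v='-32', u_from='m', u_to='mi') ~> -250/12573
// 14. dial yhop(n='10') ~> 1927-07-28
// 15. shelf bind(k='snograze', v='slastihar') ~> betrodras
// 16. shelf purge(k='pust') ~> doko

Answer: 2281-03-08


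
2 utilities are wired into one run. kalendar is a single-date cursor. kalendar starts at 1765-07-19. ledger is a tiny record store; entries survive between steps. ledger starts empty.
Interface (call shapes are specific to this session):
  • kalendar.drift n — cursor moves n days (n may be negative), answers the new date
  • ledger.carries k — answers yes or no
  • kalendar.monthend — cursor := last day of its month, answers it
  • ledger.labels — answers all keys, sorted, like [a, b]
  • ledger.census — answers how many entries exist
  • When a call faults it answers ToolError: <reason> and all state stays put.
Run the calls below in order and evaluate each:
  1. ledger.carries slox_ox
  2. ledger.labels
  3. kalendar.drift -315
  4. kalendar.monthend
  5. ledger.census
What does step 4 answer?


Act: ledger.carries[slox_ox]
Obs: no
Act: ledger.labels[]
Obs: []
Act: kalendar.drift[-315]
Obs: 1764-09-07
Act: kalendar.monthend[]
Obs: 1764-09-30
Act: ledger.census[]
Obs: 0

Answer: 1764-09-30


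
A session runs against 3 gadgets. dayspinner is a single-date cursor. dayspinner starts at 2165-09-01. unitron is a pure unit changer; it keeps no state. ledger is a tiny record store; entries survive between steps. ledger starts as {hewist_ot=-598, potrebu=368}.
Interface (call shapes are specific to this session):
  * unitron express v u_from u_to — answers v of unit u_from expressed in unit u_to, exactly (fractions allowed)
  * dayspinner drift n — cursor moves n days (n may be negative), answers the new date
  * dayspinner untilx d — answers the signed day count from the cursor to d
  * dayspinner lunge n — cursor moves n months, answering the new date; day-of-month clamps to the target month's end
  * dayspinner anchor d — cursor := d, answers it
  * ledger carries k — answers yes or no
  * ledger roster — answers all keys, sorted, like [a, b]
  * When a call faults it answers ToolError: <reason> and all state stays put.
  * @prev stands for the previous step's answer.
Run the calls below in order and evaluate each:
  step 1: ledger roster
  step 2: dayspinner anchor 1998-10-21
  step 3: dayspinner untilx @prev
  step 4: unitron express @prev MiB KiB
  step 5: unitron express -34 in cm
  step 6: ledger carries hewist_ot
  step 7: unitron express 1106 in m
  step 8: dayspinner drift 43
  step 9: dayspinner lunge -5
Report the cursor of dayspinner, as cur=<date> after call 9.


Answer: cur=1998-07-03

Derivation:
Calling ledger roster(): [hewist_ot, potrebu].
Using dayspinner anchor with d→1998-10-21: 1998-10-21.
Then dayspinner untilx with d→@prev, giving 0.
I run unitron express with v→@prev, u_from→MiB, u_to→KiB, and see 0.
I try unitron express with v→-34, u_from→in, u_to→cm, and see -2159/25.
Now I run ledger carries with k→hewist_ot, — result: yes.
Then unitron express with v→1106, u_from→in, u_to→m, giving 70231/2500.
I try dayspinner drift with n→43, and observe 1998-12-03.
Now I run dayspinner lunge with n→-5, and observe 1998-07-03.


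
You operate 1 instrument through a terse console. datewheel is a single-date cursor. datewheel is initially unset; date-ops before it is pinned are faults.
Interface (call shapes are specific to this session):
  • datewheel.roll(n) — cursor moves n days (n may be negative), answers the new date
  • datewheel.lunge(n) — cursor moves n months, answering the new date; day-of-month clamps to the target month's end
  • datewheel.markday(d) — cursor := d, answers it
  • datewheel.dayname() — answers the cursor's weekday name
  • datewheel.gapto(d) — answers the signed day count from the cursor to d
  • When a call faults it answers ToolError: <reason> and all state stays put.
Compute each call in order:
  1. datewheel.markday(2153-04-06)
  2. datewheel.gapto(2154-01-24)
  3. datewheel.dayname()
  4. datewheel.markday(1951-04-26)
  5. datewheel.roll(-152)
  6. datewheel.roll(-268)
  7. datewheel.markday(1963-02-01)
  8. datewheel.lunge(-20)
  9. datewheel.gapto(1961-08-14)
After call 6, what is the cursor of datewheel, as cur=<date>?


Next I call datewheel.markday on d='2153-04-06', and get 2153-04-06.
Using datewheel.gapto on d='2154-01-24', yielding 293.
Next I call datewheel.dayname, and get Friday.
Now I run datewheel.markday on d='1951-04-26', and observe 1951-04-26.
I call datewheel.roll on n='-152', which returns 1950-11-25.
Then datewheel.roll on n='-268', yielding 1950-03-02.
I try datewheel.markday on d='1963-02-01', and observe 1963-02-01.
I call datewheel.lunge on n='-20', — result: 1961-06-01.
I run datewheel.gapto on d='1961-08-14', which returns 74.

Answer: cur=1950-03-02


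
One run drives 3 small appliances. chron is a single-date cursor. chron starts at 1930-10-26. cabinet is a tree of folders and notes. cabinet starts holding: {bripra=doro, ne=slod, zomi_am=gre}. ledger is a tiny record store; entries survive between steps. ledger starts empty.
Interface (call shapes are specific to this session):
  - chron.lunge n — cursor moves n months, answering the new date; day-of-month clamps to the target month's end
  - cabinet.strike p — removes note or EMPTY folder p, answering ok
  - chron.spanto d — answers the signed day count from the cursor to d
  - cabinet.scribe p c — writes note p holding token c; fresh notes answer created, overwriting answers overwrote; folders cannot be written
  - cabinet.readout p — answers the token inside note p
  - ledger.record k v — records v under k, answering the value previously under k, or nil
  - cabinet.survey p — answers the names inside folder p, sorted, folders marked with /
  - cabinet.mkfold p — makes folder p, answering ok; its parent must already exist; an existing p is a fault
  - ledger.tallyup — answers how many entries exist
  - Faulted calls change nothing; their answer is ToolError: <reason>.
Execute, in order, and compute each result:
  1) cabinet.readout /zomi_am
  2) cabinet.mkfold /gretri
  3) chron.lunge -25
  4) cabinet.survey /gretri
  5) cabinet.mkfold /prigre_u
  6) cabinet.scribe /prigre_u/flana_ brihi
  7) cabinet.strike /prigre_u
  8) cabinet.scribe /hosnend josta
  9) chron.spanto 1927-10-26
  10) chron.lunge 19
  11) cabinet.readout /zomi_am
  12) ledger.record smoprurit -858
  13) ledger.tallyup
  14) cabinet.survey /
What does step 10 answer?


Answer: 1930-04-26

Derivation:
;; cabinet.readout(p='/zomi_am') : gre
;; cabinet.mkfold(p='/gretri') : ok
;; chron.lunge(n='-25') : 1928-09-26
;; cabinet.survey(p='/gretri') : []
;; cabinet.mkfold(p='/prigre_u') : ok
;; cabinet.scribe(p='/prigre_u/flana_', c='brihi') : created
;; cabinet.strike(p='/prigre_u') : ToolError: not empty
;; cabinet.scribe(p='/hosnend', c='josta') : created
;; chron.spanto(d='1927-10-26') : -336
;; chron.lunge(n='19') : 1930-04-26
;; cabinet.readout(p='/zomi_am') : gre
;; ledger.record(k='smoprurit', v='-858') : nil
;; ledger.tallyup() : 1
;; cabinet.survey(p='/') : [bripra, gretri/, hosnend, ne, prigre_u/, zomi_am]


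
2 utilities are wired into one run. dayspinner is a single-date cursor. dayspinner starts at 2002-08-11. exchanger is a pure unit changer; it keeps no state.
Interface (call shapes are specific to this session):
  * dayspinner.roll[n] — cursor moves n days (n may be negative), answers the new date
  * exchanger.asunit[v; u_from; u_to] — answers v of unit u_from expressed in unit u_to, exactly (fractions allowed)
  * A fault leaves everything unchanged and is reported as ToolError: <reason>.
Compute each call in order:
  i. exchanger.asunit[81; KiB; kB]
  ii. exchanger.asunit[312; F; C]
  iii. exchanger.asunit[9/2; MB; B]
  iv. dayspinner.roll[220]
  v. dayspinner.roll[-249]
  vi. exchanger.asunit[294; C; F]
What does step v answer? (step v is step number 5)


I invoke exchanger.asunit on v='81', u_from='KiB', u_to='kB', giving 10368/125.
Invoking exchanger.asunit on v='312', u_from='F', u_to='C', → 1400/9.
I call exchanger.asunit on v='9/2', u_from='MB', u_to='B', giving 4500000.
I call dayspinner.roll on n='220', and observe 2003-03-19.
I try dayspinner.roll on n='-249', and observe 2002-07-13.
Using exchanger.asunit on v='294', u_from='C', u_to='F', and get 2806/5.

Answer: 2002-07-13


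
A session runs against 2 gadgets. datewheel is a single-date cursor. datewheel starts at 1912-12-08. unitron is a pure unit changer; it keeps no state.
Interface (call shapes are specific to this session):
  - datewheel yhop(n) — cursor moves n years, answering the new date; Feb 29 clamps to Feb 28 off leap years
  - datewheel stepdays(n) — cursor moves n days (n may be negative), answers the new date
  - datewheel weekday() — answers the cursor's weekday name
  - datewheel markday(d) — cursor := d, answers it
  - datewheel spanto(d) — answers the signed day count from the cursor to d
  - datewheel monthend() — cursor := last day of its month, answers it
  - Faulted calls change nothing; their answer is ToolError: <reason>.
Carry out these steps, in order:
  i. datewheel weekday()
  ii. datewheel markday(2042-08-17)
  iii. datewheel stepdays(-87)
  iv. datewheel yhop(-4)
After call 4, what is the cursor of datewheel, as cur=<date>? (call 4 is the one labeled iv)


-> datewheel weekday()
<- Sunday
-> datewheel markday(d=2042-08-17)
<- 2042-08-17
-> datewheel stepdays(n=-87)
<- 2042-05-22
-> datewheel yhop(n=-4)
<- 2038-05-22

Answer: cur=2038-05-22


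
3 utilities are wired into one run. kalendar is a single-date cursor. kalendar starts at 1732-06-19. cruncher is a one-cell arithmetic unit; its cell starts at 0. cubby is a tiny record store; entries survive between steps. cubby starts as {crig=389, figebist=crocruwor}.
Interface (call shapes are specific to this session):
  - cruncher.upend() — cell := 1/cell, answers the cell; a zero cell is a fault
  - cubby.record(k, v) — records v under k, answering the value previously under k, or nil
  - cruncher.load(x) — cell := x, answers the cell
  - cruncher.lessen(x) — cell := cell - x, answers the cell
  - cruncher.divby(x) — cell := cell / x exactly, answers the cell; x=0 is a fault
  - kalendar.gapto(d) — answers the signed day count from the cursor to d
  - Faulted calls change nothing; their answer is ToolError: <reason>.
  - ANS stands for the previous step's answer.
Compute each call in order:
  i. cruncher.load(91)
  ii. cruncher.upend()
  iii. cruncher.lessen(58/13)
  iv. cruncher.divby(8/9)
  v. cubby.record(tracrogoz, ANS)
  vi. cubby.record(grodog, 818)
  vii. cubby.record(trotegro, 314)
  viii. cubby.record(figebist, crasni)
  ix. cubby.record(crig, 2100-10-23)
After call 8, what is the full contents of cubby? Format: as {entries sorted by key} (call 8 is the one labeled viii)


Answer: {crig=389, figebist=crasni, grodog=818, tracrogoz=-3645/728, trotegro=314}

Derivation:
! cruncher.load(x='91') -> 91
! cruncher.upend() -> 1/91
! cruncher.lessen(x='58/13') -> -405/91
! cruncher.divby(x='8/9') -> -3645/728
! cubby.record(k='tracrogoz', v='ANS') -> nil
! cubby.record(k='grodog', v='818') -> nil
! cubby.record(k='trotegro', v='314') -> nil
! cubby.record(k='figebist', v='crasni') -> crocruwor
! cubby.record(k='crig', v='2100-10-23') -> 389


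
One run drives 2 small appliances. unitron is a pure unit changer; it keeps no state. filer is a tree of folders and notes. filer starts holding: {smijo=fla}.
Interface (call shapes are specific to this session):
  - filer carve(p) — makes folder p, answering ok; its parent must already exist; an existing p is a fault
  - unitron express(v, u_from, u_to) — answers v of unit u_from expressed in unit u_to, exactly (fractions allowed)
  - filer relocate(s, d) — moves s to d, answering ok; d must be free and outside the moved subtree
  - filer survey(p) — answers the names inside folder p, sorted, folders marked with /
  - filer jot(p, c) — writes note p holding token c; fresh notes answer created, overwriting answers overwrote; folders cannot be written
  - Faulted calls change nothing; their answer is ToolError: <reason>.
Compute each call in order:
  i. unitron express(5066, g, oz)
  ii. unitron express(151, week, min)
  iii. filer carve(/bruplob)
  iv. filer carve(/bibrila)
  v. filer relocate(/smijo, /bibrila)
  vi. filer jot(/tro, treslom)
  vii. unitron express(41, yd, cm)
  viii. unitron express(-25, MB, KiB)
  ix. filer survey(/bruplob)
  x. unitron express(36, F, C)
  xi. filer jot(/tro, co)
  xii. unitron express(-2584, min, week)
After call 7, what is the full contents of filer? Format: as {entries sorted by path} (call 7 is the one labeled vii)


Answer: {bibrila/, bruplob/, smijo=fla, tro=treslom}

Derivation:
Invoking unitron express passing 5066, g, oz: 8105600000/45359237.
I invoke unitron express passing 151, week, min, and get 1522080.
Invoking filer carve passing /bruplob, and get ok.
Next I call filer carve passing /bibrila, → ok.
Calling filer relocate passing /smijo, /bibrila, which returns ToolError: exists.
Using filer jot passing /tro, treslom, and see created.
Next I call unitron express passing 41, yd, cm, and observe 93726/25.
Invoking unitron express passing -25, MB, KiB, giving -390625/16.
I run filer survey passing /bruplob, yielding [].
I try unitron express passing 36, F, C, and see 20/9.
I call filer jot passing /tro, co, which returns overwrote.
I use unitron express passing -2584, min, week, and get -323/1260.


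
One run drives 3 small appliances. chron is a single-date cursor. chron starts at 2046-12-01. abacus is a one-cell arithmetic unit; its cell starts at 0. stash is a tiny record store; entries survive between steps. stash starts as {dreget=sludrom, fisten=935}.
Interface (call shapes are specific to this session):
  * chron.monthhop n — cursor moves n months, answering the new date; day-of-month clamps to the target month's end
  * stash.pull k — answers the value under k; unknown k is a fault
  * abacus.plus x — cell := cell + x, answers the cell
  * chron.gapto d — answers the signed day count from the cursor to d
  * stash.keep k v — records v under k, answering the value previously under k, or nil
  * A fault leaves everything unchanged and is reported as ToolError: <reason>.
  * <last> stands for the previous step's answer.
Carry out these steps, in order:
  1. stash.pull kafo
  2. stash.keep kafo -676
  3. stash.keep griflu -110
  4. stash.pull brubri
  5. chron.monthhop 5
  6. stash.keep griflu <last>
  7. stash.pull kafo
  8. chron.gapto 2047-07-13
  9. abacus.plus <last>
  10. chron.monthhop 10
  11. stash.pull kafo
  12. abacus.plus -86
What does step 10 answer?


Answer: 2048-03-01

Derivation:
// pull(kafo) ~> ToolError: no such key kafo
// keep(kafo, -676) ~> nil
// keep(griflu, -110) ~> nil
// pull(brubri) ~> ToolError: no such key brubri
// monthhop(5) ~> 2047-05-01
// keep(griflu, <last>) ~> -110
// pull(kafo) ~> -676
// gapto(2047-07-13) ~> 73
// plus(<last>) ~> 73
// monthhop(10) ~> 2048-03-01
// pull(kafo) ~> -676
// plus(-86) ~> -13


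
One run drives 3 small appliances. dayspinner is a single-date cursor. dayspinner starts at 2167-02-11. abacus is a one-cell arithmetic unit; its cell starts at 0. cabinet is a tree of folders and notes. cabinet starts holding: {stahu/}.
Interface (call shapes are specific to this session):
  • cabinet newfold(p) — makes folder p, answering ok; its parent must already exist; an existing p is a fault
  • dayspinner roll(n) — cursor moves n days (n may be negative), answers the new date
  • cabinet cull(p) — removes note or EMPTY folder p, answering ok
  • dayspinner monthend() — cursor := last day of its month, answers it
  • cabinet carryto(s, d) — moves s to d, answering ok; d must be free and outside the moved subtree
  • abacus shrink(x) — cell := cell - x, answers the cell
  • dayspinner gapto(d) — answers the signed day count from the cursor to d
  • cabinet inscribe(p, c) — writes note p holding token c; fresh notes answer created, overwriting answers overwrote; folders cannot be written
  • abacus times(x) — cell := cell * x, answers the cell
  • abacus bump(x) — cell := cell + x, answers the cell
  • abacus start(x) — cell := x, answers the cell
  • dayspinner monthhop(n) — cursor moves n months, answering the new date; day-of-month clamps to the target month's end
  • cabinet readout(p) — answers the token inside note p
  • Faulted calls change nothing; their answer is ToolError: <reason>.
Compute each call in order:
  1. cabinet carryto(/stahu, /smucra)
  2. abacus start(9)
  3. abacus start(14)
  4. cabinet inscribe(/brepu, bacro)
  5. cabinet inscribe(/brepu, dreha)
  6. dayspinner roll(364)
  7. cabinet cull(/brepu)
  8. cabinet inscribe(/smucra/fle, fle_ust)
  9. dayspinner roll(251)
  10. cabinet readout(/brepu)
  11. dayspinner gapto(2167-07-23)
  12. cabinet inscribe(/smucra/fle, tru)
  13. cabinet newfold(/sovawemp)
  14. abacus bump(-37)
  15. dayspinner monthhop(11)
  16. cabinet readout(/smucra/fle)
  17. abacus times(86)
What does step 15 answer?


Answer: 2169-09-18

Derivation:
;; 1. cabinet carryto(s=/stahu, d=/smucra) -> ok
;; 2. abacus start(x=9) -> 9
;; 3. abacus start(x=14) -> 14
;; 4. cabinet inscribe(p=/brepu, c=bacro) -> created
;; 5. cabinet inscribe(p=/brepu, c=dreha) -> overwrote
;; 6. dayspinner roll(n=364) -> 2168-02-10
;; 7. cabinet cull(p=/brepu) -> ok
;; 8. cabinet inscribe(p=/smucra/fle, c=fle_ust) -> created
;; 9. dayspinner roll(n=251) -> 2168-10-18
;; 10. cabinet readout(p=/brepu) -> ToolError: not found
;; 11. dayspinner gapto(d=2167-07-23) -> -453
;; 12. cabinet inscribe(p=/smucra/fle, c=tru) -> overwrote
;; 13. cabinet newfold(p=/sovawemp) -> ok
;; 14. abacus bump(x=-37) -> -23
;; 15. dayspinner monthhop(n=11) -> 2169-09-18
;; 16. cabinet readout(p=/smucra/fle) -> tru
;; 17. abacus times(x=86) -> -1978


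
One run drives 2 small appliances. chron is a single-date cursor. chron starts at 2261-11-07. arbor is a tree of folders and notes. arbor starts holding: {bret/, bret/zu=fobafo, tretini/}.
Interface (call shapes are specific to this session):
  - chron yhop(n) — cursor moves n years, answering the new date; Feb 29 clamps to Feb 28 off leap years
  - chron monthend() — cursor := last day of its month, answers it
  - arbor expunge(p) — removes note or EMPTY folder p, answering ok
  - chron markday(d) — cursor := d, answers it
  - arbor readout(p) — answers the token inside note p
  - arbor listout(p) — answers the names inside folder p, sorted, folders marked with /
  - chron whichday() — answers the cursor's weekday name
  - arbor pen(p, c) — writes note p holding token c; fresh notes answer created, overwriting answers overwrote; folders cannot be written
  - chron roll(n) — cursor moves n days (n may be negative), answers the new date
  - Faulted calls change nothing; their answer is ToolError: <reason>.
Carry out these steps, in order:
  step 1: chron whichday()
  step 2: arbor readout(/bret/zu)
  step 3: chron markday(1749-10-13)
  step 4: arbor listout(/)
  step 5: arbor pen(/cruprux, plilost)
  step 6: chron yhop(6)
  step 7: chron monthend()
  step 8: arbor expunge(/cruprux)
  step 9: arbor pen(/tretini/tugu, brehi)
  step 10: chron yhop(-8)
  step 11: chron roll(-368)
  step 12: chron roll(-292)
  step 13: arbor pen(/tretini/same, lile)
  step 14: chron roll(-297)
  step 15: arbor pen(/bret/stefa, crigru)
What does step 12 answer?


Answer: 1746-01-09

Derivation:
CALL chron whichday[]
RET  Thursday
CALL arbor readout[/bret/zu]
RET  fobafo
CALL chron markday[1749-10-13]
RET  1749-10-13
CALL arbor listout[/]
RET  [bret/, tretini/]
CALL arbor pen[/cruprux; plilost]
RET  created
CALL chron yhop[6]
RET  1755-10-13
CALL chron monthend[]
RET  1755-10-31
CALL arbor expunge[/cruprux]
RET  ok
CALL arbor pen[/tretini/tugu; brehi]
RET  created
CALL chron yhop[-8]
RET  1747-10-31
CALL chron roll[-368]
RET  1746-10-28
CALL chron roll[-292]
RET  1746-01-09
CALL arbor pen[/tretini/same; lile]
RET  created
CALL chron roll[-297]
RET  1745-03-18
CALL arbor pen[/bret/stefa; crigru]
RET  created


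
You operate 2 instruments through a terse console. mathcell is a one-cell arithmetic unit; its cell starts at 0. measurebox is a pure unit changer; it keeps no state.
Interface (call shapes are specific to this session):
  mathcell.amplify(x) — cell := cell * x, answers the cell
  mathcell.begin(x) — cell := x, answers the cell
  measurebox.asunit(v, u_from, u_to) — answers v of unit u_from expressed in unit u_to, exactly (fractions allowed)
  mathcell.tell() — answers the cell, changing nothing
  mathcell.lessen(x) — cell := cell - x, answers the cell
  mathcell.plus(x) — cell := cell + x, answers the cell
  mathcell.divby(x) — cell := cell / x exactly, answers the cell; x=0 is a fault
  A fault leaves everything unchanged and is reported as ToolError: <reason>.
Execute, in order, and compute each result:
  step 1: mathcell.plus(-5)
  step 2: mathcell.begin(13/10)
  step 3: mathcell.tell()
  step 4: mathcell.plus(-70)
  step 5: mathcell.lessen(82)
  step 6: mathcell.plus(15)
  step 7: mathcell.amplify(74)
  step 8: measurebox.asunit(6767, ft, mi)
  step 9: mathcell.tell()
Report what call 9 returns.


Answer: -50209/5

Derivation:
I try plus with x='-5', yielding -5.
Invoking begin with x='13/10', and get 13/10.
Calling tell, yielding 13/10.
I run plus with x='-70', → -687/10.
I run lessen with x='82', giving -1507/10.
Using plus with x='15': -1357/10.
Calling amplify with x='74': -50209/5.
Now I run asunit with v='6767', u_from='ft', u_to='mi': 6767/5280.
I invoke tell(), giving -50209/5.


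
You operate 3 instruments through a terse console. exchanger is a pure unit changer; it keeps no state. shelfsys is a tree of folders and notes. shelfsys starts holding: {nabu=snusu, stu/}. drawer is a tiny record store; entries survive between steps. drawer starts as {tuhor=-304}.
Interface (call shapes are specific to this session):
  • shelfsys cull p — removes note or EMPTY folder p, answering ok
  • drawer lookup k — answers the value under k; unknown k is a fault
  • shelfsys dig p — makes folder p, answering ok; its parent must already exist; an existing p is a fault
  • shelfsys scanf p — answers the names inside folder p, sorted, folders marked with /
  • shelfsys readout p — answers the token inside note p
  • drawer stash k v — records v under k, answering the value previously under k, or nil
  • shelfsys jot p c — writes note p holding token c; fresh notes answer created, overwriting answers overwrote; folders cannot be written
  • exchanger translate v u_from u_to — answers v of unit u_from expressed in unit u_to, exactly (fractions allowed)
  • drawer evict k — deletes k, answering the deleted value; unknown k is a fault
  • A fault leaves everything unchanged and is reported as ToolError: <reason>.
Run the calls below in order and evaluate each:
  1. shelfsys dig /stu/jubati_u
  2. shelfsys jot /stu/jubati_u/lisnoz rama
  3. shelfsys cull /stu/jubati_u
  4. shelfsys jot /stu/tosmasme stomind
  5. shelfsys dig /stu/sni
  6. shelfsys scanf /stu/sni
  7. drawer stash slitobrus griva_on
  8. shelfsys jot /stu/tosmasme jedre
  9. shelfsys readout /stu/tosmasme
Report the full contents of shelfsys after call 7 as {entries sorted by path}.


Answer: {nabu=snusu, stu/, stu/jubati_u/, stu/jubati_u/lisnoz=rama, stu/sni/, stu/tosmasme=stomind}

Derivation:
Act: shelfsys dig[p→/stu/jubati_u]
Obs: ok
Act: shelfsys jot[p→/stu/jubati_u/lisnoz; c→rama]
Obs: created
Act: shelfsys cull[p→/stu/jubati_u]
Obs: ToolError: not empty
Act: shelfsys jot[p→/stu/tosmasme; c→stomind]
Obs: created
Act: shelfsys dig[p→/stu/sni]
Obs: ok
Act: shelfsys scanf[p→/stu/sni]
Obs: []
Act: drawer stash[k→slitobrus; v→griva_on]
Obs: nil
Act: shelfsys jot[p→/stu/tosmasme; c→jedre]
Obs: overwrote
Act: shelfsys readout[p→/stu/tosmasme]
Obs: jedre


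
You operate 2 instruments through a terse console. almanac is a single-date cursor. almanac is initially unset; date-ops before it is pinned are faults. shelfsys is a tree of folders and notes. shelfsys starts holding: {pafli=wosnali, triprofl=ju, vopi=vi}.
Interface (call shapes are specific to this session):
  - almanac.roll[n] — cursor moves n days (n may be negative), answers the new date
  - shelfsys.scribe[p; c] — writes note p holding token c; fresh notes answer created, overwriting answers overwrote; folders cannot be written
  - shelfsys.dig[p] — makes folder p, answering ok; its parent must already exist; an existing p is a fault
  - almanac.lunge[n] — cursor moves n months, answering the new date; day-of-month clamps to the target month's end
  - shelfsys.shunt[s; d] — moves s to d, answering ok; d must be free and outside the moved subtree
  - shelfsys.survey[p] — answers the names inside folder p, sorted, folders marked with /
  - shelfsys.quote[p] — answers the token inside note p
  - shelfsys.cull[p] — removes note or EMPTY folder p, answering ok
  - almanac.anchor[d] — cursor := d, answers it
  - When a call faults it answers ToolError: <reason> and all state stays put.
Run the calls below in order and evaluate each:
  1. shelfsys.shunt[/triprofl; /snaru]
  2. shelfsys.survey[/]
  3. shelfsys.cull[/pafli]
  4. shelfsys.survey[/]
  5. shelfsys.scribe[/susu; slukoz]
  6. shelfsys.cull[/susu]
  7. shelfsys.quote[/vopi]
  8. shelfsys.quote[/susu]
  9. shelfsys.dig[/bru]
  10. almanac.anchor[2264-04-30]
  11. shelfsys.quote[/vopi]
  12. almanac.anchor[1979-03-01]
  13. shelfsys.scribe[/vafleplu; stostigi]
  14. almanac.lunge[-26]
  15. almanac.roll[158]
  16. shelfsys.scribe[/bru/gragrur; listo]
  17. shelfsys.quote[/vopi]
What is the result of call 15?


Answer: 1977-06-08

Derivation:
→ shelfsys.shunt(/triprofl, /snaru)
← ok
→ shelfsys.survey(/)
← [pafli, snaru, vopi]
→ shelfsys.cull(/pafli)
← ok
→ shelfsys.survey(/)
← [snaru, vopi]
→ shelfsys.scribe(/susu, slukoz)
← created
→ shelfsys.cull(/susu)
← ok
→ shelfsys.quote(/vopi)
← vi
→ shelfsys.quote(/susu)
← ToolError: not found
→ shelfsys.dig(/bru)
← ok
→ almanac.anchor(2264-04-30)
← 2264-04-30
→ shelfsys.quote(/vopi)
← vi
→ almanac.anchor(1979-03-01)
← 1979-03-01
→ shelfsys.scribe(/vafleplu, stostigi)
← created
→ almanac.lunge(-26)
← 1977-01-01
→ almanac.roll(158)
← 1977-06-08
→ shelfsys.scribe(/bru/gragrur, listo)
← created
→ shelfsys.quote(/vopi)
← vi


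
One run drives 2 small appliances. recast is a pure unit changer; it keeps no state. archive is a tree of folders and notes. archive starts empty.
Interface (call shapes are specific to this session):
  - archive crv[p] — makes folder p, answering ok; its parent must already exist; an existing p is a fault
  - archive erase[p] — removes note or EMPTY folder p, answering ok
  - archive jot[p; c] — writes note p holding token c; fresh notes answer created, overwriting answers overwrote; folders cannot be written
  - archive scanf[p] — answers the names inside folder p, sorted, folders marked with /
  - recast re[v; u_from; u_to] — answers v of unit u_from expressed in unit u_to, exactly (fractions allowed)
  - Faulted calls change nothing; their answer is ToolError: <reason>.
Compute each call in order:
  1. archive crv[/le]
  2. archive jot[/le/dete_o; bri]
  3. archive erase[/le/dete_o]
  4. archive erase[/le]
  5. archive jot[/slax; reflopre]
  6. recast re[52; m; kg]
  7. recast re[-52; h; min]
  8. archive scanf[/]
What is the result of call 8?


Answer: [slax]

Derivation:
// archive crv(p: /le) ~> ok
// archive jot(p: /le/dete_o, c: bri) ~> created
// archive erase(p: /le/dete_o) ~> ok
// archive erase(p: /le) ~> ok
// archive jot(p: /slax, c: reflopre) ~> created
// recast re(v: 52, u_from: m, u_to: kg) ~> ToolError: incompatible units
// recast re(v: -52, u_from: h, u_to: min) ~> -3120
// archive scanf(p: /) ~> [slax]


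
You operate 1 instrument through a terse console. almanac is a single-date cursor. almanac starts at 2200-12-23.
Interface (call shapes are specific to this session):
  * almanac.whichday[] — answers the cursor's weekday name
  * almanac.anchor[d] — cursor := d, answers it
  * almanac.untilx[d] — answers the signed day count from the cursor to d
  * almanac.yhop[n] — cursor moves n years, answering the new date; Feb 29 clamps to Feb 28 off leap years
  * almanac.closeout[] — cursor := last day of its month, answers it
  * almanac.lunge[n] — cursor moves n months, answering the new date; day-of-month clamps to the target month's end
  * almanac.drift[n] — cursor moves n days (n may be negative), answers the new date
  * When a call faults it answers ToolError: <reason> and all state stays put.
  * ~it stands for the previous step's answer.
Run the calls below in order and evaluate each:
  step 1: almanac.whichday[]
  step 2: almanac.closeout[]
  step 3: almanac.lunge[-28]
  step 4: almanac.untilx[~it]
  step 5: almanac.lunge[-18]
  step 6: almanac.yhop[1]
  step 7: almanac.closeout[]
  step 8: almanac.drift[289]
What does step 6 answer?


I call almanac.whichday, and get Tuesday.
I run almanac.closeout(), giving 2200-12-31.
Then almanac.lunge with n='-28', → 2198-08-31.
Invoking almanac.untilx with d='~it', and see 0.
Using almanac.lunge with n='-18', and get 2197-02-28.
I run almanac.yhop with n='1', and observe 2198-02-28.
Next I call almanac.closeout(), which returns 2198-02-28.
Calling almanac.drift with n='289': 2198-12-14.

Answer: 2198-02-28


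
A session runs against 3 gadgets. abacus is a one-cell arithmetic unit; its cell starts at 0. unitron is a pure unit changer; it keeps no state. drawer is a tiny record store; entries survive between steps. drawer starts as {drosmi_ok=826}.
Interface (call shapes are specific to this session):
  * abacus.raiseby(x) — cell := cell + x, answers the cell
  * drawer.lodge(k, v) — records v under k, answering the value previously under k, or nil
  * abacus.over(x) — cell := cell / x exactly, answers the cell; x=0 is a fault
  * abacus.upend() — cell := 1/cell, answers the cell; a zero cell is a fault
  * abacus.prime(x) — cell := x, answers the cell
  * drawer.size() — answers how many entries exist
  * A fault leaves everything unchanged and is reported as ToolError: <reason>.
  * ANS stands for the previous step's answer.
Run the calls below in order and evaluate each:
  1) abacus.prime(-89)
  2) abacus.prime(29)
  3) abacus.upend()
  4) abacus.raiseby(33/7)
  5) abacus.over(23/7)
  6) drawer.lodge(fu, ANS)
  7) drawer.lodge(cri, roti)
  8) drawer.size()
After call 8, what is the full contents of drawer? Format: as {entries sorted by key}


==> abacus.prime(x=-89)
<== -89
==> abacus.prime(x=29)
<== 29
==> abacus.upend()
<== 1/29
==> abacus.raiseby(x=33/7)
<== 964/203
==> abacus.over(x=23/7)
<== 964/667
==> drawer.lodge(k=fu, v=ANS)
<== nil
==> drawer.lodge(k=cri, v=roti)
<== nil
==> drawer.size()
<== 3

Answer: {cri=roti, drosmi_ok=826, fu=964/667}
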